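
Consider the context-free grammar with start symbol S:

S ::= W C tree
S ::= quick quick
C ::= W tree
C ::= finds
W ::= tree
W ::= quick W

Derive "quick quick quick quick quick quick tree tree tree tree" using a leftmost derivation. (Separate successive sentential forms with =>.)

S => W C tree   [S ::= W C tree]
W C tree => quick W C tree   [W ::= quick W]
quick W C tree => quick quick W C tree   [W ::= quick W]
quick quick W C tree => quick quick quick W C tree   [W ::= quick W]
quick quick quick W C tree => quick quick quick quick W C tree   [W ::= quick W]
quick quick quick quick W C tree => quick quick quick quick quick W C tree   [W ::= quick W]
quick quick quick quick quick W C tree => quick quick quick quick quick quick W C tree   [W ::= quick W]
quick quick quick quick quick quick W C tree => quick quick quick quick quick quick tree C tree   [W ::= tree]
quick quick quick quick quick quick tree C tree => quick quick quick quick quick quick tree W tree tree   [C ::= W tree]
quick quick quick quick quick quick tree W tree tree => quick quick quick quick quick quick tree tree tree tree   [W ::= tree]

S => W C tree => quick W C tree => quick quick W C tree => quick quick quick W C tree => quick quick quick quick W C tree => quick quick quick quick quick W C tree => quick quick quick quick quick quick W C tree => quick quick quick quick quick quick tree C tree => quick quick quick quick quick quick tree W tree tree => quick quick quick quick quick quick tree tree tree tree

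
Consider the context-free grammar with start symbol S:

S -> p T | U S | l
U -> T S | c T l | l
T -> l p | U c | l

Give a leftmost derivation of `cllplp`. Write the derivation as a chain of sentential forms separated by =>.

S => US => cTlS => cllS => cllpT => cllplp

S => US   [S -> U S]
US => cTlS   [U -> c T l]
cTlS => cllS   [T -> l]
cllS => cllpT   [S -> p T]
cllpT => cllplp   [T -> l p]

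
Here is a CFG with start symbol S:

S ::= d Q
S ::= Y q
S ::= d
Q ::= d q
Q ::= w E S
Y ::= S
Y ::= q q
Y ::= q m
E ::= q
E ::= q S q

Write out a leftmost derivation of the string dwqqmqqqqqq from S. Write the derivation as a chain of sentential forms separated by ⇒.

S⇒dQ⇒dwES⇒dwqSqS⇒dwqYqqS⇒dwqSqqS⇒dwqYqqqS⇒dwqqmqqqS⇒dwqqmqqqYq⇒dwqqmqqqqqq

S ⇒ dQ   [S ::= d Q]
dQ ⇒ dwES   [Q ::= w E S]
dwES ⇒ dwqSqS   [E ::= q S q]
dwqSqS ⇒ dwqYqqS   [S ::= Y q]
dwqYqqS ⇒ dwqSqqS   [Y ::= S]
dwqSqqS ⇒ dwqYqqqS   [S ::= Y q]
dwqYqqqS ⇒ dwqqmqqqS   [Y ::= q m]
dwqqmqqqS ⇒ dwqqmqqqYq   [S ::= Y q]
dwqqmqqqYq ⇒ dwqqmqqqqqq   [Y ::= q q]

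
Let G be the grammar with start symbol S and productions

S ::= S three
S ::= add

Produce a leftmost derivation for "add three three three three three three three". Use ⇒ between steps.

S ⇒ S three ⇒ S three three ⇒ S three three three ⇒ S three three three three ⇒ S three three three three three ⇒ S three three three three three three ⇒ S three three three three three three three ⇒ add three three three three three three three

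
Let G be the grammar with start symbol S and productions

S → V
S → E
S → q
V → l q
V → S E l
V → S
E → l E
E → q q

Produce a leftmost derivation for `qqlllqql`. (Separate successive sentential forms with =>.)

S => V => SEl => EEl => qqEl => qqlEl => qqllEl => qqlllEl => qqlllqql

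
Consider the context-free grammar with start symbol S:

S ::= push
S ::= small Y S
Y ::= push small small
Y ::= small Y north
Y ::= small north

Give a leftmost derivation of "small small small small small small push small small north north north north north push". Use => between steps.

S => small Y S => small small Y north S => small small small Y north north S => small small small small Y north north north S => small small small small small Y north north north north S => small small small small small small Y north north north north north S => small small small small small small push small small north north north north north S => small small small small small small push small small north north north north north push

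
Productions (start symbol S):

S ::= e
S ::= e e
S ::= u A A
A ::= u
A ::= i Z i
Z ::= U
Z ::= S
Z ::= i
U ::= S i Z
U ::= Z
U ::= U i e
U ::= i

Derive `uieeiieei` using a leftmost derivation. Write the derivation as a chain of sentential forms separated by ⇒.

S ⇒ uAA   [S ::= u A A]
uAA ⇒ uiZiA   [A ::= i Z i]
uiZiA ⇒ uiSiA   [Z ::= S]
uiSiA ⇒ uieeiA   [S ::= e e]
uieeiA ⇒ uieeiiZi   [A ::= i Z i]
uieeiiZi ⇒ uieeiiSi   [Z ::= S]
uieeiiSi ⇒ uieeiieei   [S ::= e e]

S⇒uAA⇒uiZiA⇒uiSiA⇒uieeiA⇒uieeiiZi⇒uieeiiSi⇒uieeiieei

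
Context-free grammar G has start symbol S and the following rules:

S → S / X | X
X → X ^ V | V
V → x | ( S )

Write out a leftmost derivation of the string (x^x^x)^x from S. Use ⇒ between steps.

S ⇒ X ⇒ X^V ⇒ V^V ⇒ (S)^V ⇒ (X)^V ⇒ (X^V)^V ⇒ (X^V^V)^V ⇒ (V^V^V)^V ⇒ (x^V^V)^V ⇒ (x^x^V)^V ⇒ (x^x^x)^V ⇒ (x^x^x)^x

S ⇒ X   [S → X]
X ⇒ X^V   [X → X ^ V]
X^V ⇒ V^V   [X → V]
V^V ⇒ (S)^V   [V → ( S )]
(S)^V ⇒ (X)^V   [S → X]
(X)^V ⇒ (X^V)^V   [X → X ^ V]
(X^V)^V ⇒ (X^V^V)^V   [X → X ^ V]
(X^V^V)^V ⇒ (V^V^V)^V   [X → V]
(V^V^V)^V ⇒ (x^V^V)^V   [V → x]
(x^V^V)^V ⇒ (x^x^V)^V   [V → x]
(x^x^V)^V ⇒ (x^x^x)^V   [V → x]
(x^x^x)^V ⇒ (x^x^x)^x   [V → x]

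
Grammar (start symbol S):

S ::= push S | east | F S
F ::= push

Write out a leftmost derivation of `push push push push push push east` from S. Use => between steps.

S => push S   [S ::= push S]
push S => push F S   [S ::= F S]
push F S => push push S   [F ::= push]
push push S => push push push S   [S ::= push S]
push push push S => push push push F S   [S ::= F S]
push push push F S => push push push push S   [F ::= push]
push push push push S => push push push push F S   [S ::= F S]
push push push push F S => push push push push push S   [F ::= push]
push push push push push S => push push push push push push S   [S ::= push S]
push push push push push push S => push push push push push push east   [S ::= east]

S => push S => push F S => push push S => push push push S => push push push F S => push push push push S => push push push push F S => push push push push push S => push push push push push push S => push push push push push push east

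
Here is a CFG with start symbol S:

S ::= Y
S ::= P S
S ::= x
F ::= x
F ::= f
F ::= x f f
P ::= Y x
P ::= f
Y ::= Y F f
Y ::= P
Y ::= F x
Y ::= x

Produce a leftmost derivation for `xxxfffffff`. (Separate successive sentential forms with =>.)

S => Y => YFf => YFfFf => YFfFfFf => PFfFfFf => YxFfFfFf => xxFfFfFf => xxxfffFfFf => xxxfffffFf => xxxfffffff

S => Y   [S ::= Y]
Y => YFf   [Y ::= Y F f]
YFf => YFfFf   [Y ::= Y F f]
YFfFf => YFfFfFf   [Y ::= Y F f]
YFfFfFf => PFfFfFf   [Y ::= P]
PFfFfFf => YxFfFfFf   [P ::= Y x]
YxFfFfFf => xxFfFfFf   [Y ::= x]
xxFfFfFf => xxxfffFfFf   [F ::= x f f]
xxxfffFfFf => xxxfffffFf   [F ::= f]
xxxfffffFf => xxxfffffff   [F ::= f]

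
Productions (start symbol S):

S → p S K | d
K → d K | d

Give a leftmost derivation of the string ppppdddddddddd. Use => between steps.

S => pSK   [S → p S K]
pSK => ppSKK   [S → p S K]
ppSKK => pppSKKK   [S → p S K]
pppSKKK => ppppSKKKK   [S → p S K]
ppppSKKKK => ppppdKKKK   [S → d]
ppppdKKKK => ppppddKKKK   [K → d K]
ppppddKKKK => ppppdddKKKK   [K → d K]
ppppdddKKKK => ppppddddKKKK   [K → d K]
ppppddddKKKK => ppppdddddKKKK   [K → d K]
ppppdddddKKKK => ppppddddddKKK   [K → d]
ppppddddddKKK => ppppdddddddKKK   [K → d K]
ppppdddddddKKK => ppppddddddddKK   [K → d]
ppppddddddddKK => ppppdddddddddK   [K → d]
ppppdddddddddK => ppppdddddddddd   [K → d]

S => pSK => ppSKK => pppSKKK => ppppSKKKK => ppppdKKKK => ppppddKKKK => ppppdddKKKK => ppppddddKKKK => ppppdddddKKKK => ppppddddddKKK => ppppdddddddKKK => ppppddddddddKK => ppppdddddddddK => ppppdddddddddd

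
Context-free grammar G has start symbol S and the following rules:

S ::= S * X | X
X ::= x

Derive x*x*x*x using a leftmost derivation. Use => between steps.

S=>S*X=>S*X*X=>S*X*X*X=>X*X*X*X=>x*X*X*X=>x*x*X*X=>x*x*x*X=>x*x*x*x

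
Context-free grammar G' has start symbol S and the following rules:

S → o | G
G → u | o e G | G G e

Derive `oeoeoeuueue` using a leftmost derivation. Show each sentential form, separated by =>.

S=>G=>oeG=>oeoeG=>oeoeGGe=>oeoeoeGGe=>oeoeoeGGeGe=>oeoeoeuGeGe=>oeoeoeuueGe=>oeoeoeuueue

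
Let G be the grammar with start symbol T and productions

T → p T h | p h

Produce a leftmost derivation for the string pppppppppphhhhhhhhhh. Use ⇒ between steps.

T⇒pTh⇒ppThh⇒pppThhh⇒ppppThhhh⇒pppppThhhhh⇒ppppppThhhhhh⇒pppppppThhhhhhh⇒ppppppppThhhhhhhh⇒pppppppppThhhhhhhhh⇒pppppppppphhhhhhhhhh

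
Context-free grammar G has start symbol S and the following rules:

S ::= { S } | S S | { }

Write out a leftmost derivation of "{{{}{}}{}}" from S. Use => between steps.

S=>{S}=>{SS}=>{{S}S}=>{{SS}S}=>{{{}S}S}=>{{{}{}}S}=>{{{}{}}{}}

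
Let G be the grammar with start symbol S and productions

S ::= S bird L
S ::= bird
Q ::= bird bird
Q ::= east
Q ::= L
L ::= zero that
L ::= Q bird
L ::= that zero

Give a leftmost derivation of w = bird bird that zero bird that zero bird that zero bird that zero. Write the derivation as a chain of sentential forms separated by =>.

S => S bird L => S bird L bird L => S bird L bird L bird L => S bird L bird L bird L bird L => bird bird L bird L bird L bird L => bird bird that zero bird L bird L bird L => bird bird that zero bird that zero bird L bird L => bird bird that zero bird that zero bird that zero bird L => bird bird that zero bird that zero bird that zero bird that zero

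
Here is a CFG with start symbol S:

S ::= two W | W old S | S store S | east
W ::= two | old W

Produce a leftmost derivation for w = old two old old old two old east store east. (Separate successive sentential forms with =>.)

S => W old S => old W old S => old two old S => old two old S store S => old two old W old S store S => old two old old W old S store S => old two old old old W old S store S => old two old old old two old S store S => old two old old old two old east store S => old two old old old two old east store east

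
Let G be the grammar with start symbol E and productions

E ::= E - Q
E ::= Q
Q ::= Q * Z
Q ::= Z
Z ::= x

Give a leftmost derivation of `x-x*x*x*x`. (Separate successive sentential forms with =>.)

E => E-Q => Q-Q => Z-Q => x-Q => x-Q*Z => x-Q*Z*Z => x-Q*Z*Z*Z => x-Z*Z*Z*Z => x-x*Z*Z*Z => x-x*x*Z*Z => x-x*x*x*Z => x-x*x*x*x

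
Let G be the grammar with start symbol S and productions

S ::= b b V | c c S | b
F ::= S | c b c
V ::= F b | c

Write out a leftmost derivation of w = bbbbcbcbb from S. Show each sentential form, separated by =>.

S => bbV => bbFb => bbSb => bbbbVb => bbbbFbb => bbbbcbcbb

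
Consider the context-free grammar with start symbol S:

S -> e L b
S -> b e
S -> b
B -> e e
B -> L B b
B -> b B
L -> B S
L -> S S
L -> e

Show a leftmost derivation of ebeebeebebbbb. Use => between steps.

S => eLb   [S -> e L b]
eLb => eSSb   [L -> S S]
eSSb => ebeSb   [S -> b e]
ebeSb => ebeeLbb   [S -> e L b]
ebeeLbb => ebeeSSbb   [L -> S S]
ebeeSSbb => ebeebeSbb   [S -> b e]
ebeebeSbb => ebeebeeLbbb   [S -> e L b]
ebeebeeLbbb => ebeebeeSSbbb   [L -> S S]
ebeebeeSSbbb => ebeebeebeSbbb   [S -> b e]
ebeebeebeSbbb => ebeebeebebbbb   [S -> b]

S => eLb => eSSb => ebeSb => ebeeLbb => ebeeSSbb => ebeebeSbb => ebeebeeLbbb => ebeebeeSSbbb => ebeebeebeSbbb => ebeebeebebbbb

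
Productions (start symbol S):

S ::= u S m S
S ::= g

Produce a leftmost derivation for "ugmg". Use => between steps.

S => uSmS   [S ::= u S m S]
uSmS => ugmS   [S ::= g]
ugmS => ugmg   [S ::= g]

S=>uSmS=>ugmS=>ugmg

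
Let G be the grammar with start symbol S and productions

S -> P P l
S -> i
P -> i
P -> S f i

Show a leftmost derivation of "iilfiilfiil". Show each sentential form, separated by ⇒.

S⇒PPl⇒SfiPl⇒PPlfiPl⇒SfiPlfiPl⇒PPlfiPlfiPl⇒iPlfiPlfiPl⇒iilfiPlfiPl⇒iilfiilfiPl⇒iilfiilfiil

S ⇒ PPl   [S -> P P l]
PPl ⇒ SfiPl   [P -> S f i]
SfiPl ⇒ PPlfiPl   [S -> P P l]
PPlfiPl ⇒ SfiPlfiPl   [P -> S f i]
SfiPlfiPl ⇒ PPlfiPlfiPl   [S -> P P l]
PPlfiPlfiPl ⇒ iPlfiPlfiPl   [P -> i]
iPlfiPlfiPl ⇒ iilfiPlfiPl   [P -> i]
iilfiPlfiPl ⇒ iilfiilfiPl   [P -> i]
iilfiilfiPl ⇒ iilfiilfiil   [P -> i]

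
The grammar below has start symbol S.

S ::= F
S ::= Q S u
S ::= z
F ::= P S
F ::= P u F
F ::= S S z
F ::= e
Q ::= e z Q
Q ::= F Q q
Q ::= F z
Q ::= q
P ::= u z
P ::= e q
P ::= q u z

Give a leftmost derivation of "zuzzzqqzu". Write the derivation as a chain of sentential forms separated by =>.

S=>QSu=>FQqSu=>SSzQqSu=>zSzQqSu=>zFzQqSu=>zPSzQqSu=>zuzSzQqSu=>zuzzzQqSu=>zuzzzqqSu=>zuzzzqqzu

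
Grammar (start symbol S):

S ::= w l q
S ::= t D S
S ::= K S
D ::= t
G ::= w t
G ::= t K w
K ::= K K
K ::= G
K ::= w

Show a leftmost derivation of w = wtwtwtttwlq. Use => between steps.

S => KS => GS => wtS => wtKS => wtKKS => wtGKS => wtwtKS => wtwtGS => wtwtwtS => wtwtwttDS => wtwtwtttS => wtwtwtttwlq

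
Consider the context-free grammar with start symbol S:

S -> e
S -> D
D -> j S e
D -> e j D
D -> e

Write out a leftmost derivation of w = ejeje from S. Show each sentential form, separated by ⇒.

S ⇒ D   [S -> D]
D ⇒ ejD   [D -> e j D]
ejD ⇒ ejejD   [D -> e j D]
ejejD ⇒ ejeje   [D -> e]

S ⇒ D ⇒ ejD ⇒ ejejD ⇒ ejeje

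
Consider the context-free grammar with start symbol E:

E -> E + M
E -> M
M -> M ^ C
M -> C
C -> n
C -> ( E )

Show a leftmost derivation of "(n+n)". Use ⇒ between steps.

E ⇒ M   [E -> M]
M ⇒ C   [M -> C]
C ⇒ (E)   [C -> ( E )]
(E) ⇒ (E+M)   [E -> E + M]
(E+M) ⇒ (M+M)   [E -> M]
(M+M) ⇒ (C+M)   [M -> C]
(C+M) ⇒ (n+M)   [C -> n]
(n+M) ⇒ (n+C)   [M -> C]
(n+C) ⇒ (n+n)   [C -> n]

E⇒M⇒C⇒(E)⇒(E+M)⇒(M+M)⇒(C+M)⇒(n+M)⇒(n+C)⇒(n+n)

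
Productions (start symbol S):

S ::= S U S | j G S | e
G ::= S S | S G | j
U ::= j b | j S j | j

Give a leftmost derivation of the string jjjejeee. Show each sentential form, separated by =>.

S => jGS   [S ::= j G S]
jGS => jjS   [G ::= j]
jjS => jjjGS   [S ::= j G S]
jjjGS => jjjSSS   [G ::= S S]
jjjSSS => jjjSUSSS   [S ::= S U S]
jjjSUSSS => jjjeUSSS   [S ::= e]
jjjeUSSS => jjjejSSS   [U ::= j]
jjjejSSS => jjjejeSS   [S ::= e]
jjjejeSS => jjjejeeS   [S ::= e]
jjjejeeS => jjjejeee   [S ::= e]

S => jGS => jjS => jjjGS => jjjSSS => jjjSUSSS => jjjeUSSS => jjjejSSS => jjjejeSS => jjjejeeS => jjjejeee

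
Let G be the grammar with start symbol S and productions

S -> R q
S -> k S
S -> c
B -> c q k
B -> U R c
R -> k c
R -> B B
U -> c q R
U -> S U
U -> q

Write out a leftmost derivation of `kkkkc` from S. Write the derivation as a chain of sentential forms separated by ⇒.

S ⇒ kS ⇒ kkS ⇒ kkkS ⇒ kkkkS ⇒ kkkkc

S ⇒ kS   [S -> k S]
kS ⇒ kkS   [S -> k S]
kkS ⇒ kkkS   [S -> k S]
kkkS ⇒ kkkkS   [S -> k S]
kkkkS ⇒ kkkkc   [S -> c]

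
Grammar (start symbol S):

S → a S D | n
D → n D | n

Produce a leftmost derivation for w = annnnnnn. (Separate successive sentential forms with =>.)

S => aSD => anD => annD => annnD => annnnD => annnnnD => annnnnnD => annnnnnn

S => aSD   [S → a S D]
aSD => anD   [S → n]
anD => annD   [D → n D]
annD => annnD   [D → n D]
annnD => annnnD   [D → n D]
annnnD => annnnnD   [D → n D]
annnnnD => annnnnnD   [D → n D]
annnnnnD => annnnnnn   [D → n]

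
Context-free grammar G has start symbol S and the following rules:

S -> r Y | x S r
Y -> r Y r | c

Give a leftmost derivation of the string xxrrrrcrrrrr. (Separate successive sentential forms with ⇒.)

S ⇒ xSr   [S -> x S r]
xSr ⇒ xxSrr   [S -> x S r]
xxSrr ⇒ xxrYrr   [S -> r Y]
xxrYrr ⇒ xxrrYrrr   [Y -> r Y r]
xxrrYrrr ⇒ xxrrrYrrrr   [Y -> r Y r]
xxrrrYrrrr ⇒ xxrrrrYrrrrr   [Y -> r Y r]
xxrrrrYrrrrr ⇒ xxrrrrcrrrrr   [Y -> c]

S ⇒ xSr ⇒ xxSrr ⇒ xxrYrr ⇒ xxrrYrrr ⇒ xxrrrYrrrr ⇒ xxrrrrYrrrrr ⇒ xxrrrrcrrrrr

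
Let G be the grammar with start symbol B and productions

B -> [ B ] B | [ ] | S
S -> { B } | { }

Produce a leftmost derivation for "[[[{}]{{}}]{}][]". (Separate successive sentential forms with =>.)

B => [B]B   [B -> [ B ] B]
[B]B => [[B]B]B   [B -> [ B ] B]
[[B]B]B => [[[B]B]B]B   [B -> [ B ] B]
[[[B]B]B]B => [[[S]B]B]B   [B -> S]
[[[S]B]B]B => [[[{}]B]B]B   [S -> { }]
[[[{}]B]B]B => [[[{}]S]B]B   [B -> S]
[[[{}]S]B]B => [[[{}]{B}]B]B   [S -> { B }]
[[[{}]{B}]B]B => [[[{}]{S}]B]B   [B -> S]
[[[{}]{S}]B]B => [[[{}]{{}}]B]B   [S -> { }]
[[[{}]{{}}]B]B => [[[{}]{{}}]S]B   [B -> S]
[[[{}]{{}}]S]B => [[[{}]{{}}]{}]B   [S -> { }]
[[[{}]{{}}]{}]B => [[[{}]{{}}]{}][]   [B -> [ ]]

B => [B]B => [[B]B]B => [[[B]B]B]B => [[[S]B]B]B => [[[{}]B]B]B => [[[{}]S]B]B => [[[{}]{B}]B]B => [[[{}]{S}]B]B => [[[{}]{{}}]B]B => [[[{}]{{}}]S]B => [[[{}]{{}}]{}]B => [[[{}]{{}}]{}][]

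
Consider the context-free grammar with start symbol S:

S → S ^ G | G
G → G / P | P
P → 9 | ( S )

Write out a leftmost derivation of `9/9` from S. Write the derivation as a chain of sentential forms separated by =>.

S => G => G/P => P/P => 9/P => 9/9

S => G   [S → G]
G => G/P   [G → G / P]
G/P => P/P   [G → P]
P/P => 9/P   [P → 9]
9/P => 9/9   [P → 9]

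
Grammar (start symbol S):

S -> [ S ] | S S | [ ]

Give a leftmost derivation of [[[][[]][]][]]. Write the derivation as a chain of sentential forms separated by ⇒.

S⇒[S]⇒[SS]⇒[[S]S]⇒[[SS]S]⇒[[SSS]S]⇒[[[]SS]S]⇒[[[][S]S]S]⇒[[[][[]]S]S]⇒[[[][[]][]]S]⇒[[[][[]][]][]]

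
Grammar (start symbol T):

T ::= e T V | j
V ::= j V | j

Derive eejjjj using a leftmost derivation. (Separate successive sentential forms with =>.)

T => eTV => eeTVV => eejVV => eejjV => eejjjV => eejjjj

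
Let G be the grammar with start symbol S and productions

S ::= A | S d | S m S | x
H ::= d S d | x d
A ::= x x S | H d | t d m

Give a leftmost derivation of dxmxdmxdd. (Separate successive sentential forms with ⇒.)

S ⇒ A ⇒ Hd ⇒ dSdd ⇒ dSmSdd ⇒ dSdmSdd ⇒ dSmSdmSdd ⇒ dxmSdmSdd ⇒ dxmxdmSdd ⇒ dxmxdmxdd

S ⇒ A   [S ::= A]
A ⇒ Hd   [A ::= H d]
Hd ⇒ dSdd   [H ::= d S d]
dSdd ⇒ dSmSdd   [S ::= S m S]
dSmSdd ⇒ dSdmSdd   [S ::= S d]
dSdmSdd ⇒ dSmSdmSdd   [S ::= S m S]
dSmSdmSdd ⇒ dxmSdmSdd   [S ::= x]
dxmSdmSdd ⇒ dxmxdmSdd   [S ::= x]
dxmxdmSdd ⇒ dxmxdmxdd   [S ::= x]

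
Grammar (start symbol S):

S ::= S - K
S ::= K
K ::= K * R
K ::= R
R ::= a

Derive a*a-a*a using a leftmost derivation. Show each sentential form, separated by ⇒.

S ⇒ S-K ⇒ K-K ⇒ K*R-K ⇒ R*R-K ⇒ a*R-K ⇒ a*a-K ⇒ a*a-K*R ⇒ a*a-R*R ⇒ a*a-a*R ⇒ a*a-a*a

S ⇒ S-K   [S ::= S - K]
S-K ⇒ K-K   [S ::= K]
K-K ⇒ K*R-K   [K ::= K * R]
K*R-K ⇒ R*R-K   [K ::= R]
R*R-K ⇒ a*R-K   [R ::= a]
a*R-K ⇒ a*a-K   [R ::= a]
a*a-K ⇒ a*a-K*R   [K ::= K * R]
a*a-K*R ⇒ a*a-R*R   [K ::= R]
a*a-R*R ⇒ a*a-a*R   [R ::= a]
a*a-a*R ⇒ a*a-a*a   [R ::= a]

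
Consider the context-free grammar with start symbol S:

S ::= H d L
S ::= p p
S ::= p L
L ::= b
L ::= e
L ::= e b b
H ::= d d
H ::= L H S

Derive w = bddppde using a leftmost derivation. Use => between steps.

S => HdL => LHSdL => bHSdL => bddSdL => bddppdL => bddppde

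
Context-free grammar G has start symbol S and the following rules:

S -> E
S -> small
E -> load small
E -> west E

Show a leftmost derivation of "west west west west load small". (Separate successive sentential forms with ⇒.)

S ⇒ E   [S -> E]
E ⇒ west E   [E -> west E]
west E ⇒ west west E   [E -> west E]
west west E ⇒ west west west E   [E -> west E]
west west west E ⇒ west west west west E   [E -> west E]
west west west west E ⇒ west west west west load small   [E -> load small]

S ⇒ E ⇒ west E ⇒ west west E ⇒ west west west E ⇒ west west west west E ⇒ west west west west load small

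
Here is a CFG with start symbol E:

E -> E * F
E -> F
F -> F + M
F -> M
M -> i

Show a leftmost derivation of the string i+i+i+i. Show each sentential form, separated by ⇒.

E⇒F⇒F+M⇒F+M+M⇒F+M+M+M⇒M+M+M+M⇒i+M+M+M⇒i+i+M+M⇒i+i+i+M⇒i+i+i+i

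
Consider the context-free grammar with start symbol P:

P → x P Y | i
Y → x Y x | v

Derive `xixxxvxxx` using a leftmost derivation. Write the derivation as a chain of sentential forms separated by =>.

P => xPY => xiY => xixYx => xixxYxx => xixxxYxxx => xixxxvxxx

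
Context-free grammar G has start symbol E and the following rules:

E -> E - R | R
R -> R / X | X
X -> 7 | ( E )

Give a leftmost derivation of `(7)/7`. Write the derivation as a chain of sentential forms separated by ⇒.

E⇒R⇒R/X⇒X/X⇒(E)/X⇒(R)/X⇒(X)/X⇒(7)/X⇒(7)/7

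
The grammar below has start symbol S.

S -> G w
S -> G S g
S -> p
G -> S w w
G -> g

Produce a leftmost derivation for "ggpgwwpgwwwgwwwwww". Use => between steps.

S => Gw   [S -> G w]
Gw => Swww   [G -> S w w]
Swww => Gwwww   [S -> G w]
Gwwww => Swwwwww   [G -> S w w]
Swwwwww => GSgwwwwww   [S -> G S g]
GSgwwwwww => gSgwwwwww   [G -> g]
gSgwwwwww => gGwgwwwwww   [S -> G w]
gGwgwwwwww => gSwwwgwwwwww   [G -> S w w]
gSwwwgwwwwww => gGSgwwwgwwwwww   [S -> G S g]
gGSgwwwgwwwwww => gSwwSgwwwgwwwwww   [G -> S w w]
gSwwSgwwwgwwwwww => gGSgwwSgwwwgwwwwww   [S -> G S g]
gGSgwwSgwwwgwwwwww => ggSgwwSgwwwgwwwwww   [G -> g]
ggSgwwSgwwwgwwwwww => ggpgwwSgwwwgwwwwww   [S -> p]
ggpgwwSgwwwgwwwwww => ggpgwwpgwwwgwwwwww   [S -> p]

S=>Gw=>Swww=>Gwwww=>Swwwwww=>GSgwwwwww=>gSgwwwwww=>gGwgwwwwww=>gSwwwgwwwwww=>gGSgwwwgwwwwww=>gSwwSgwwwgwwwwww=>gGSgwwSgwwwgwwwwww=>ggSgwwSgwwwgwwwwww=>ggpgwwSgwwwgwwwwww=>ggpgwwpgwwwgwwwwww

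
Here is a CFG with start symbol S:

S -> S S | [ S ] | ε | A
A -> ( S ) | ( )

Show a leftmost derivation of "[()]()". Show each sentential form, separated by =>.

S=>SS=>SSS=>SSSS=>[S]SSS=>[A]SSS=>[()]SSS=>[()]SS=>[()]AS=>[()]()S=>[()]()

S => SS   [S -> S S]
SS => SSS   [S -> S S]
SSS => SSSS   [S -> S S]
SSSS => [S]SSS   [S -> [ S ]]
[S]SSS => [A]SSS   [S -> A]
[A]SSS => [()]SSS   [A -> ( )]
[()]SSS => [()]SS   [S -> ε]
[()]SS => [()]AS   [S -> A]
[()]AS => [()]()S   [A -> ( )]
[()]()S => [()]()   [S -> ε]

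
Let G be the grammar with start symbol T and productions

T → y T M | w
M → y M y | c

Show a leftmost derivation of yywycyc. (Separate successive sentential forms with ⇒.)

T⇒yTM⇒yyTMM⇒yywMM⇒yywyMyM⇒yywycyM⇒yywycyc

T ⇒ yTM   [T → y T M]
yTM ⇒ yyTMM   [T → y T M]
yyTMM ⇒ yywMM   [T → w]
yywMM ⇒ yywyMyM   [M → y M y]
yywyMyM ⇒ yywycyM   [M → c]
yywycyM ⇒ yywycyc   [M → c]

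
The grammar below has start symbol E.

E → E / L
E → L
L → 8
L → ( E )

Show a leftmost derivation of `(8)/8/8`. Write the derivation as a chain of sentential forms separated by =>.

E => E/L   [E → E / L]
E/L => E/L/L   [E → E / L]
E/L/L => L/L/L   [E → L]
L/L/L => (E)/L/L   [L → ( E )]
(E)/L/L => (L)/L/L   [E → L]
(L)/L/L => (8)/L/L   [L → 8]
(8)/L/L => (8)/8/L   [L → 8]
(8)/8/L => (8)/8/8   [L → 8]

E=>E/L=>E/L/L=>L/L/L=>(E)/L/L=>(L)/L/L=>(8)/L/L=>(8)/8/L=>(8)/8/8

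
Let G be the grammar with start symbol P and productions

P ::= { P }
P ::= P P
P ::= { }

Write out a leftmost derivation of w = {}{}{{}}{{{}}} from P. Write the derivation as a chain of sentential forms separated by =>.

P => PP => PPP => PPPP => {}PPP => {}{}PP => {}{}{P}P => {}{}{{}}P => {}{}{{}}{P} => {}{}{{}}{{P}} => {}{}{{}}{{{}}}

P => PP   [P ::= P P]
PP => PPP   [P ::= P P]
PPP => PPPP   [P ::= P P]
PPPP => {}PPP   [P ::= { }]
{}PPP => {}{}PP   [P ::= { }]
{}{}PP => {}{}{P}P   [P ::= { P }]
{}{}{P}P => {}{}{{}}P   [P ::= { }]
{}{}{{}}P => {}{}{{}}{P}   [P ::= { P }]
{}{}{{}}{P} => {}{}{{}}{{P}}   [P ::= { P }]
{}{}{{}}{{P}} => {}{}{{}}{{{}}}   [P ::= { }]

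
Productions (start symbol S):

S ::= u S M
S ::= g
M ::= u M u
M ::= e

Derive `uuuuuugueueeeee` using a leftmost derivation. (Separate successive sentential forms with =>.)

S => uSM   [S ::= u S M]
uSM => uuSMM   [S ::= u S M]
uuSMM => uuuSMMM   [S ::= u S M]
uuuSMMM => uuuuSMMMM   [S ::= u S M]
uuuuSMMMM => uuuuuSMMMMM   [S ::= u S M]
uuuuuSMMMMM => uuuuuuSMMMMMM   [S ::= u S M]
uuuuuuSMMMMMM => uuuuuugMMMMMM   [S ::= g]
uuuuuugMMMMMM => uuuuuuguMuMMMMM   [M ::= u M u]
uuuuuuguMuMMMMM => uuuuuugueuMMMMM   [M ::= e]
uuuuuugueuMMMMM => uuuuuugueueMMMM   [M ::= e]
uuuuuugueueMMMM => uuuuuugueueeMMM   [M ::= e]
uuuuuugueueeMMM => uuuuuugueueeeMM   [M ::= e]
uuuuuugueueeeMM => uuuuuugueueeeeM   [M ::= e]
uuuuuugueueeeeM => uuuuuugueueeeee   [M ::= e]

S => uSM => uuSMM => uuuSMMM => uuuuSMMMM => uuuuuSMMMMM => uuuuuuSMMMMMM => uuuuuugMMMMMM => uuuuuuguMuMMMMM => uuuuuugueuMMMMM => uuuuuugueueMMMM => uuuuuugueueeMMM => uuuuuugueueeeMM => uuuuuugueueeeeM => uuuuuugueueeeee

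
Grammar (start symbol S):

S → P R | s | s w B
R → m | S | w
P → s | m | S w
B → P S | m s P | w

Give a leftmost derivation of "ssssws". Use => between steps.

S=>PR=>sR=>sS=>sPR=>ssR=>ssS=>ssPR=>ssSwR=>ssPRwR=>sssRwR=>sssSwR=>sssswR=>sssswS=>ssssws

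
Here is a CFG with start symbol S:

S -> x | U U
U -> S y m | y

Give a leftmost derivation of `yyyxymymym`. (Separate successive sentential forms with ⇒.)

S⇒UU⇒yU⇒ySym⇒yUUym⇒yyUym⇒yySymym⇒yyUUymym⇒yyyUymym⇒yyySymymym⇒yyyxymymym

S ⇒ UU   [S -> U U]
UU ⇒ yU   [U -> y]
yU ⇒ ySym   [U -> S y m]
ySym ⇒ yUUym   [S -> U U]
yUUym ⇒ yyUym   [U -> y]
yyUym ⇒ yySymym   [U -> S y m]
yySymym ⇒ yyUUymym   [S -> U U]
yyUUymym ⇒ yyyUymym   [U -> y]
yyyUymym ⇒ yyySymymym   [U -> S y m]
yyySymymym ⇒ yyyxymymym   [S -> x]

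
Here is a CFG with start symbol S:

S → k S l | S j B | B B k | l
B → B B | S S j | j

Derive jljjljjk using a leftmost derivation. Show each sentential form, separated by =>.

S => BBk   [S → B B k]
BBk => BBBk   [B → B B]
BBBk => jBBk   [B → j]
jBBk => jSSjBk   [B → S S j]
jSSjBk => jSjBSjBk   [S → S j B]
jSjBSjBk => jljBSjBk   [S → l]
jljBSjBk => jljjSjBk   [B → j]
jljjSjBk => jljjljBk   [S → l]
jljjljBk => jljjljjk   [B → j]

S=>BBk=>BBBk=>jBBk=>jSSjBk=>jSjBSjBk=>jljBSjBk=>jljjSjBk=>jljjljBk=>jljjljjk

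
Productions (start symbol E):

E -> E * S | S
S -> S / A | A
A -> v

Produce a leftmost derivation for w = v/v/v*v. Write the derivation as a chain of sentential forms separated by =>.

E => E*S   [E -> E * S]
E*S => S*S   [E -> S]
S*S => S/A*S   [S -> S / A]
S/A*S => S/A/A*S   [S -> S / A]
S/A/A*S => A/A/A*S   [S -> A]
A/A/A*S => v/A/A*S   [A -> v]
v/A/A*S => v/v/A*S   [A -> v]
v/v/A*S => v/v/v*S   [A -> v]
v/v/v*S => v/v/v*A   [S -> A]
v/v/v*A => v/v/v*v   [A -> v]

E=>E*S=>S*S=>S/A*S=>S/A/A*S=>A/A/A*S=>v/A/A*S=>v/v/A*S=>v/v/v*S=>v/v/v*A=>v/v/v*v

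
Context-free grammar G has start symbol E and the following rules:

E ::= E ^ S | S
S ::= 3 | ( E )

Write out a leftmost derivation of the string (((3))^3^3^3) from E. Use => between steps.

E => S => (E) => (E^S) => (E^S^S) => (E^S^S^S) => (S^S^S^S) => ((E)^S^S^S) => ((S)^S^S^S) => (((E))^S^S^S) => (((S))^S^S^S) => (((3))^S^S^S) => (((3))^3^S^S) => (((3))^3^3^S) => (((3))^3^3^3)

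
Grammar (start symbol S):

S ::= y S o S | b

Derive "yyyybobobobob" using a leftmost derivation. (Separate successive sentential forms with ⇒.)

S ⇒ ySoS   [S ::= y S o S]
ySoS ⇒ yySoSoS   [S ::= y S o S]
yySoSoS ⇒ yyySoSoSoS   [S ::= y S o S]
yyySoSoSoS ⇒ yyyySoSoSoSoS   [S ::= y S o S]
yyyySoSoSoSoS ⇒ yyyyboSoSoSoS   [S ::= b]
yyyyboSoSoSoS ⇒ yyyyboboSoSoS   [S ::= b]
yyyyboboSoSoS ⇒ yyyyboboboSoS   [S ::= b]
yyyyboboboSoS ⇒ yyyyboboboboS   [S ::= b]
yyyyboboboboS ⇒ yyyybobobobob   [S ::= b]

S ⇒ ySoS ⇒ yySoSoS ⇒ yyySoSoSoS ⇒ yyyySoSoSoSoS ⇒ yyyyboSoSoSoS ⇒ yyyyboboSoSoS ⇒ yyyyboboboSoS ⇒ yyyyboboboboS ⇒ yyyybobobobob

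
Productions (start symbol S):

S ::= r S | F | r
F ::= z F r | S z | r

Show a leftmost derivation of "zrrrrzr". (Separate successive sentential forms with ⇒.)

S ⇒ F   [S ::= F]
F ⇒ zFr   [F ::= z F r]
zFr ⇒ zSzr   [F ::= S z]
zSzr ⇒ zrSzr   [S ::= r S]
zrSzr ⇒ zrrSzr   [S ::= r S]
zrrSzr ⇒ zrrrSzr   [S ::= r S]
zrrrSzr ⇒ zrrrFzr   [S ::= F]
zrrrFzr ⇒ zrrrrzr   [F ::= r]

S ⇒ F ⇒ zFr ⇒ zSzr ⇒ zrSzr ⇒ zrrSzr ⇒ zrrrSzr ⇒ zrrrFzr ⇒ zrrrrzr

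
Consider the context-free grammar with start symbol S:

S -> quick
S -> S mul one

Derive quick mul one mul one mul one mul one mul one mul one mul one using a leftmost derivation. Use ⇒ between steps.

S ⇒ S mul one   [S -> S mul one]
S mul one ⇒ S mul one mul one   [S -> S mul one]
S mul one mul one ⇒ S mul one mul one mul one   [S -> S mul one]
S mul one mul one mul one ⇒ S mul one mul one mul one mul one   [S -> S mul one]
S mul one mul one mul one mul one ⇒ S mul one mul one mul one mul one mul one   [S -> S mul one]
S mul one mul one mul one mul one mul one ⇒ S mul one mul one mul one mul one mul one mul one   [S -> S mul one]
S mul one mul one mul one mul one mul one mul one ⇒ S mul one mul one mul one mul one mul one mul one mul one   [S -> S mul one]
S mul one mul one mul one mul one mul one mul one mul one ⇒ quick mul one mul one mul one mul one mul one mul one mul one   [S -> quick]

S ⇒ S mul one ⇒ S mul one mul one ⇒ S mul one mul one mul one ⇒ S mul one mul one mul one mul one ⇒ S mul one mul one mul one mul one mul one ⇒ S mul one mul one mul one mul one mul one mul one ⇒ S mul one mul one mul one mul one mul one mul one mul one ⇒ quick mul one mul one mul one mul one mul one mul one mul one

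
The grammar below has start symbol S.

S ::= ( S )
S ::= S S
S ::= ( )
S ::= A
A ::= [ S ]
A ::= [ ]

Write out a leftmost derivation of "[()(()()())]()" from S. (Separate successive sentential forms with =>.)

S => SS => AS => [S]S => [SS]S => [()S]S => [()(S)]S => [()(SS)]S => [()(()S)]S => [()(()SS)]S => [()(()()S)]S => [()(()()())]S => [()(()()())]()

S => SS   [S ::= S S]
SS => AS   [S ::= A]
AS => [S]S   [A ::= [ S ]]
[S]S => [SS]S   [S ::= S S]
[SS]S => [()S]S   [S ::= ( )]
[()S]S => [()(S)]S   [S ::= ( S )]
[()(S)]S => [()(SS)]S   [S ::= S S]
[()(SS)]S => [()(()S)]S   [S ::= ( )]
[()(()S)]S => [()(()SS)]S   [S ::= S S]
[()(()SS)]S => [()(()()S)]S   [S ::= ( )]
[()(()()S)]S => [()(()()())]S   [S ::= ( )]
[()(()()())]S => [()(()()())]()   [S ::= ( )]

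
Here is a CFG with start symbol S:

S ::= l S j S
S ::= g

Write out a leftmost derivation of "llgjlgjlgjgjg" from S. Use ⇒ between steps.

S ⇒ lSjS ⇒ llSjSjS ⇒ llgjSjS ⇒ llgjlSjSjS ⇒ llgjlgjSjS ⇒ llgjlgjlSjSjS ⇒ llgjlgjlgjSjS ⇒ llgjlgjlgjgjS ⇒ llgjlgjlgjgjg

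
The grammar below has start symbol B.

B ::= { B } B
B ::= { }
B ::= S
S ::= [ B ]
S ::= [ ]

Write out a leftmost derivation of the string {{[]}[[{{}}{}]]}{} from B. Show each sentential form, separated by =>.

B => {B}B   [B ::= { B } B]
{B}B => {{B}B}B   [B ::= { B } B]
{{B}B}B => {{S}B}B   [B ::= S]
{{S}B}B => {{[]}B}B   [S ::= [ ]]
{{[]}B}B => {{[]}S}B   [B ::= S]
{{[]}S}B => {{[]}[B]}B   [S ::= [ B ]]
{{[]}[B]}B => {{[]}[S]}B   [B ::= S]
{{[]}[S]}B => {{[]}[[B]]}B   [S ::= [ B ]]
{{[]}[[B]]}B => {{[]}[[{B}B]]}B   [B ::= { B } B]
{{[]}[[{B}B]]}B => {{[]}[[{{}}B]]}B   [B ::= { }]
{{[]}[[{{}}B]]}B => {{[]}[[{{}}{}]]}B   [B ::= { }]
{{[]}[[{{}}{}]]}B => {{[]}[[{{}}{}]]}{}   [B ::= { }]

B => {B}B => {{B}B}B => {{S}B}B => {{[]}B}B => {{[]}S}B => {{[]}[B]}B => {{[]}[S]}B => {{[]}[[B]]}B => {{[]}[[{B}B]]}B => {{[]}[[{{}}B]]}B => {{[]}[[{{}}{}]]}B => {{[]}[[{{}}{}]]}{}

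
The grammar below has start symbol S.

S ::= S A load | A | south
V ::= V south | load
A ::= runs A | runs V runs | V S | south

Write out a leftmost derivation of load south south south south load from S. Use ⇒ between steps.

S ⇒ S A load   [S ::= S A load]
S A load ⇒ A A load   [S ::= A]
A A load ⇒ V S A load   [A ::= V S]
V S A load ⇒ V south S A load   [V ::= V south]
V south S A load ⇒ V south south S A load   [V ::= V south]
V south south S A load ⇒ load south south S A load   [V ::= load]
load south south S A load ⇒ load south south south A load   [S ::= south]
load south south south A load ⇒ load south south south south load   [A ::= south]

S ⇒ S A load ⇒ A A load ⇒ V S A load ⇒ V south S A load ⇒ V south south S A load ⇒ load south south S A load ⇒ load south south south A load ⇒ load south south south south load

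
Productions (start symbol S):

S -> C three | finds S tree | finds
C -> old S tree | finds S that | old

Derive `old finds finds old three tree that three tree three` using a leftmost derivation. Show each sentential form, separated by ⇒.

S ⇒ C three   [S -> C three]
C three ⇒ old S tree three   [C -> old S tree]
old S tree three ⇒ old C three tree three   [S -> C three]
old C three tree three ⇒ old finds S that three tree three   [C -> finds S that]
old finds S that three tree three ⇒ old finds finds S tree that three tree three   [S -> finds S tree]
old finds finds S tree that three tree three ⇒ old finds finds C three tree that three tree three   [S -> C three]
old finds finds C three tree that three tree three ⇒ old finds finds old three tree that three tree three   [C -> old]

S ⇒ C three ⇒ old S tree three ⇒ old C three tree three ⇒ old finds S that three tree three ⇒ old finds finds S tree that three tree three ⇒ old finds finds C three tree that three tree three ⇒ old finds finds old three tree that three tree three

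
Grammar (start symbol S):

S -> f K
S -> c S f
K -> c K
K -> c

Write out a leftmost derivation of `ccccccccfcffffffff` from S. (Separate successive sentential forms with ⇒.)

S ⇒ cSf   [S -> c S f]
cSf ⇒ ccSff   [S -> c S f]
ccSff ⇒ cccSfff   [S -> c S f]
cccSfff ⇒ ccccSffff   [S -> c S f]
ccccSffff ⇒ cccccSfffff   [S -> c S f]
cccccSfffff ⇒ ccccccSffffff   [S -> c S f]
ccccccSffffff ⇒ cccccccSfffffff   [S -> c S f]
cccccccSfffffff ⇒ ccccccccSffffffff   [S -> c S f]
ccccccccSffffffff ⇒ ccccccccfKffffffff   [S -> f K]
ccccccccfKffffffff ⇒ ccccccccfcffffffff   [K -> c]

S ⇒ cSf ⇒ ccSff ⇒ cccSfff ⇒ ccccSffff ⇒ cccccSfffff ⇒ ccccccSffffff ⇒ cccccccSfffffff ⇒ ccccccccSffffffff ⇒ ccccccccfKffffffff ⇒ ccccccccfcffffffff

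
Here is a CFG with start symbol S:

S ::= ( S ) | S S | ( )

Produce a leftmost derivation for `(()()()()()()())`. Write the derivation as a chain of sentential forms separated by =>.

S => (S)   [S ::= ( S )]
(S) => (SS)   [S ::= S S]
(SS) => (SSS)   [S ::= S S]
(SSS) => (()SS)   [S ::= ( )]
(()SS) => (()SSS)   [S ::= S S]
(()SSS) => (()SSSS)   [S ::= S S]
(()SSSS) => (()SSSSS)   [S ::= S S]
(()SSSSS) => (()SSSSSS)   [S ::= S S]
(()SSSSSS) => (()()SSSSS)   [S ::= ( )]
(()()SSSSS) => (()()()SSSS)   [S ::= ( )]
(()()()SSSS) => (()()()()SSS)   [S ::= ( )]
(()()()()SSS) => (()()()()()SS)   [S ::= ( )]
(()()()()()SS) => (()()()()()()S)   [S ::= ( )]
(()()()()()()S) => (()()()()()()())   [S ::= ( )]

S => (S) => (SS) => (SSS) => (()SS) => (()SSS) => (()SSSS) => (()SSSSS) => (()SSSSSS) => (()()SSSSS) => (()()()SSSS) => (()()()()SSS) => (()()()()()SS) => (()()()()()()S) => (()()()()()()())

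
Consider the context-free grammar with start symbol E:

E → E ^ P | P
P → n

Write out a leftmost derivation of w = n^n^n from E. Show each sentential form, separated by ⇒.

E ⇒ E^P   [E → E ^ P]
E^P ⇒ E^P^P   [E → E ^ P]
E^P^P ⇒ P^P^P   [E → P]
P^P^P ⇒ n^P^P   [P → n]
n^P^P ⇒ n^n^P   [P → n]
n^n^P ⇒ n^n^n   [P → n]

E ⇒ E^P ⇒ E^P^P ⇒ P^P^P ⇒ n^P^P ⇒ n^n^P ⇒ n^n^n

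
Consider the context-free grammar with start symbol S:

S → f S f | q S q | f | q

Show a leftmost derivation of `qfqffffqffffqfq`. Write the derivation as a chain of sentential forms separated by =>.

S => qSq   [S → q S q]
qSq => qfSfq   [S → f S f]
qfSfq => qfqSqfq   [S → q S q]
qfqSqfq => qfqfSfqfq   [S → f S f]
qfqfSfqfq => qfqffSffqfq   [S → f S f]
qfqffSffqfq => qfqfffSfffqfq   [S → f S f]
qfqfffSfffqfq => qfqffffSffffqfq   [S → f S f]
qfqffffSffffqfq => qfqffffqffffqfq   [S → q]

S => qSq => qfSfq => qfqSqfq => qfqfSfqfq => qfqffSffqfq => qfqfffSfffqfq => qfqffffSffffqfq => qfqffffqffffqfq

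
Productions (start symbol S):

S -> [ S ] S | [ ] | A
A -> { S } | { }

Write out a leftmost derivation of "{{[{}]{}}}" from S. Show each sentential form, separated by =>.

S => A => {S} => {A} => {{S}} => {{[S]S}} => {{[A]S}} => {{[{}]S}} => {{[{}]A}} => {{[{}]{}}}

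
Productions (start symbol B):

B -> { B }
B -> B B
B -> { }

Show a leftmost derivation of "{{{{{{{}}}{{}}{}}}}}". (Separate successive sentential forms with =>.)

B=>{B}=>{{B}}=>{{{B}}}=>{{{{B}}}}=>{{{{BB}}}}=>{{{{{B}B}}}}=>{{{{{{B}}B}}}}=>{{{{{{{}}}B}}}}=>{{{{{{{}}}BB}}}}=>{{{{{{{}}}{B}B}}}}=>{{{{{{{}}}{{}}B}}}}=>{{{{{{{}}}{{}}{}}}}}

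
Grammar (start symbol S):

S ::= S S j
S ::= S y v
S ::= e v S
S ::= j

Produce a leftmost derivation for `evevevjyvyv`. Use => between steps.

S => evS   [S ::= e v S]
evS => evSyv   [S ::= S y v]
evSyv => evevSyv   [S ::= e v S]
evevSyv => evevSyvyv   [S ::= S y v]
evevSyvyv => evevevSyvyv   [S ::= e v S]
evevevSyvyv => evevevjyvyv   [S ::= j]

S => evS => evSyv => evevSyv => evevSyvyv => evevevSyvyv => evevevjyvyv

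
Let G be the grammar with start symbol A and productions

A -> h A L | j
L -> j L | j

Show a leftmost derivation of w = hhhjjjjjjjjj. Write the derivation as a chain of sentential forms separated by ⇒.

A ⇒ hAL ⇒ hhALL ⇒ hhhALLL ⇒ hhhjLLL ⇒ hhhjjLL ⇒ hhhjjjLL ⇒ hhhjjjjLL ⇒ hhhjjjjjLL ⇒ hhhjjjjjjLL ⇒ hhhjjjjjjjLL ⇒ hhhjjjjjjjjL ⇒ hhhjjjjjjjjj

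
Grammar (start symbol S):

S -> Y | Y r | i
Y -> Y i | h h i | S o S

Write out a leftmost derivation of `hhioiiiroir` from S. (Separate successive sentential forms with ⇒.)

S ⇒ Yr ⇒ SoSr ⇒ YroSr ⇒ YiroSr ⇒ YiiroSr ⇒ SoSiiroSr ⇒ YoSiiroSr ⇒ hhioSiiroSr ⇒ hhioiiiroSr ⇒ hhioiiiroir

S ⇒ Yr   [S -> Y r]
Yr ⇒ SoSr   [Y -> S o S]
SoSr ⇒ YroSr   [S -> Y r]
YroSr ⇒ YiroSr   [Y -> Y i]
YiroSr ⇒ YiiroSr   [Y -> Y i]
YiiroSr ⇒ SoSiiroSr   [Y -> S o S]
SoSiiroSr ⇒ YoSiiroSr   [S -> Y]
YoSiiroSr ⇒ hhioSiiroSr   [Y -> h h i]
hhioSiiroSr ⇒ hhioiiiroSr   [S -> i]
hhioiiiroSr ⇒ hhioiiiroir   [S -> i]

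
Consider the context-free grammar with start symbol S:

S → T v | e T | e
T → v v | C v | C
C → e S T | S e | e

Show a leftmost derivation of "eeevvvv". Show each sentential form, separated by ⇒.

S ⇒ eT ⇒ eC ⇒ eeST ⇒ eeeTT ⇒ eeevvT ⇒ eeevvvv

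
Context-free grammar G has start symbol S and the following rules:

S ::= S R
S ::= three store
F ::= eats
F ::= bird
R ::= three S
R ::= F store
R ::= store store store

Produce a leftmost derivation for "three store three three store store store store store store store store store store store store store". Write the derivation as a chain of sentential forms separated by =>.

S => S R => S R R => S R R R => S R R R R => S R R R R R => three store R R R R R => three store three S R R R R => three store three three store R R R R => three store three three store store store store R R R => three store three three store store store store store store store R R => three store three three store store store store store store store store store store R => three store three three store store store store store store store store store store store store store

S => S R   [S ::= S R]
S R => S R R   [S ::= S R]
S R R => S R R R   [S ::= S R]
S R R R => S R R R R   [S ::= S R]
S R R R R => S R R R R R   [S ::= S R]
S R R R R R => three store R R R R R   [S ::= three store]
three store R R R R R => three store three S R R R R   [R ::= three S]
three store three S R R R R => three store three three store R R R R   [S ::= three store]
three store three three store R R R R => three store three three store store store store R R R   [R ::= store store store]
three store three three store store store store R R R => three store three three store store store store store store store R R   [R ::= store store store]
three store three three store store store store store store store R R => three store three three store store store store store store store store store store R   [R ::= store store store]
three store three three store store store store store store store store store store R => three store three three store store store store store store store store store store store store store   [R ::= store store store]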